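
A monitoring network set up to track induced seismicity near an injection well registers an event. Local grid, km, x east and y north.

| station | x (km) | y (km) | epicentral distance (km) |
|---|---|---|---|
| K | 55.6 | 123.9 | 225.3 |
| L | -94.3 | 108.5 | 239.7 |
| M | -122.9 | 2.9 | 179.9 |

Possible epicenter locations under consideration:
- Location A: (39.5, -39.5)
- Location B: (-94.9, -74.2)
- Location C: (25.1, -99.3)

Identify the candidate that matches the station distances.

Location C

For each candidate, compare |candidate − station| to the reported distance:
Location A: residuals K 61.1, L 40.2, M 12.1 → max 61.1 km
Location B: residuals K 23.5, L 57.0, M 97.9 → max 97.9 km
Location C: residuals K 0.0, L 0.0, M 0.0 → max 0.0 km
Only Location C has all residuals ≈ 0.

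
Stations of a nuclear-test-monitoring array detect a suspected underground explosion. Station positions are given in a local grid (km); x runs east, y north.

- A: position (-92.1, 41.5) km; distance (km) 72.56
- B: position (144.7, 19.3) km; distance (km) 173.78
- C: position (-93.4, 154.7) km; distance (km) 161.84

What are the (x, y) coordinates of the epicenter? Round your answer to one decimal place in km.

Circle about each station: (x + 92.1)² + (y − 41.5)² = 72.56²; (x − 144.7)² + (y − 19.3)² = 173.78²; (x + 93.4)² + (y − 154.7)² = 161.84².
Subtracting the A equation from the B and C equations removes the quadratic terms:
473.6 x − 44.4 y = -13828.61
-2.6 x + 226.4 y = 1523.76
Solving the 2×2 system: x ≈ -28.6, y ≈ 6.4 km.
Check against A (with the unrounded x, y): √((x + 92.1)²+(y − 41.5)²) = 72.56 ≈ 72.56 km. ✓

-28.6 km east, 6.4 km north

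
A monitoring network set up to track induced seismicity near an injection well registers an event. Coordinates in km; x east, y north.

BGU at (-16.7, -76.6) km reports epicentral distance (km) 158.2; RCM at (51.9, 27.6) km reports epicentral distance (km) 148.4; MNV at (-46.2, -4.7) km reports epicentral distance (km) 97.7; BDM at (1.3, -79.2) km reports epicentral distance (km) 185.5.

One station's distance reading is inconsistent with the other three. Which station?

Solve using three stations at a time. Using RCM, MNV, BDM (subtract circle equations pairwise → linear system) gives (x, y) ≈ (-85.0, 85.1).
Distances from that point to each station vs reported:
  BGU: calculated 175.5 vs reported 158.2 → residual 17.3 km
  RCM: calculated 148.5 vs reported 148.4 → residual 0.1 km
  MNV: calculated 97.8 vs reported 97.7 → residual 0.1 km
  BDM: calculated 185.5 vs reported 185.5 → residual 0.0 km
RCM, MNV, BDM are mutually consistent (residuals ≈ 0); BGU is off by 17.3 km.

BGU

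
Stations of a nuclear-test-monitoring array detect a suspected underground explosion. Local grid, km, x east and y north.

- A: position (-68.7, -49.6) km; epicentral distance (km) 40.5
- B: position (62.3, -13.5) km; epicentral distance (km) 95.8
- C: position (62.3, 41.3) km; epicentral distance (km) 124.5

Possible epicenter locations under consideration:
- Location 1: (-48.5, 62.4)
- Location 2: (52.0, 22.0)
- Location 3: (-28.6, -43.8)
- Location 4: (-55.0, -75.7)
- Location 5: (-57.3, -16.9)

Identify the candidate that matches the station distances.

For each candidate, compare |candidate − station| to the reported distance:
Location 1: residuals A 73.3, B 38.5, C 11.7 → max 73.3 km
Location 2: residuals A 99.8, B 58.8, C 102.6 → max 102.6 km
Location 3: residuals A 0.0, B 0.0, C 0.0 → max 0.0 km
Location 4: residuals A 11.0, B 37.0, C 41.2 → max 41.2 km
Location 5: residuals A 5.9, B 23.8, C 8.5 → max 23.8 km
Only Location 3 has all residuals ≈ 0.

Location 3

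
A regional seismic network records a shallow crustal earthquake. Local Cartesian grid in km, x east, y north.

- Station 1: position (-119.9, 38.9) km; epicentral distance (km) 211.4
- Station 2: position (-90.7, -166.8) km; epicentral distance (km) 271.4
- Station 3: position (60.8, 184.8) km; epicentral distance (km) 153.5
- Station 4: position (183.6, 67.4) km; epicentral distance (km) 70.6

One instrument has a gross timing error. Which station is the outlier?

Station 4

Solve using three stations at a time. Using Station 1, Station 2, Station 3 (subtract circle equations pairwise → linear system) gives (x, y) ≈ (91.5, 34.4).
Distances from that point to each station vs reported:
  Station 1: calculated 211.4 vs reported 211.4 → residual 0.0 km
  Station 2: calculated 271.4 vs reported 271.4 → residual 0.0 km
  Station 3: calculated 153.5 vs reported 153.5 → residual 0.0 km
  Station 4: calculated 97.9 vs reported 70.6 → residual 27.3 km
Station 1, Station 2, Station 3 are mutually consistent (residuals ≈ 0); Station 4 is off by 27.3 km.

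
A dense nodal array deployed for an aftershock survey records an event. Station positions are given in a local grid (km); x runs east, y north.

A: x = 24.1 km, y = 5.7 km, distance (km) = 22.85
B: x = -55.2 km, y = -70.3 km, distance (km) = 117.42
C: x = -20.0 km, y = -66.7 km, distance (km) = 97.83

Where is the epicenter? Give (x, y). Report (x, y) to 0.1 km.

x ≈ 12.7 km, y ≈ 25.5 km

Circle about each station: (x − 24.1)² + (y − 5.7)² = 22.85²; (x + 55.2)² + (y + 70.3)² = 117.42²; (x + 20.0)² + (y + 66.7)² = 97.83².
Subtracting pairs of circle equations eliminates x²+y² and gives linear equations (the radical axes):
-158.6 x − 152.0 y = -5889.50
-88.2 x − 144.8 y = -4813.00
Solving the 2×2 system: x ≈ 12.7, y ≈ 25.5 km.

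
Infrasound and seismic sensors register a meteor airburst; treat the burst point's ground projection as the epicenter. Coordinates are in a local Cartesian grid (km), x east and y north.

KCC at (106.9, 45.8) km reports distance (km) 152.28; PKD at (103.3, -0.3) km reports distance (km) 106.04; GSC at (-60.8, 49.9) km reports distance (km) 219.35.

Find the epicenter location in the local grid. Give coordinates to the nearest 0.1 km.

x ≈ 93.6 km, y ≈ -105.9 km

Circle about each station: (x − 106.9)² + (y − 45.8)² = 152.28²; (x − 103.3)² + (y + 0.3)² = 106.04²; (x + 60.8)² + (y − 49.9)² = 219.35².
Subtracting pairs of circle equations eliminates x²+y² and gives linear equations (the radical axes):
-7.2 x − 92.2 y = 9090.45
-335.4 x + 8.2 y = -32263.82
Solving the 2×2 system: x ≈ 93.6, y ≈ -105.9 km.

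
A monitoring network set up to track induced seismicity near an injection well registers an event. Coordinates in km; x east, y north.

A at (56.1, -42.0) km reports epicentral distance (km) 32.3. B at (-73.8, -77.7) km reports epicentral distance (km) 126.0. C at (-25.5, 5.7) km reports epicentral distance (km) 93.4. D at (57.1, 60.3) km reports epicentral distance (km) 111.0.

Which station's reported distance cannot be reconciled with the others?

Solve using three stations at a time. Using B, C, D (subtract circle equations pairwise → linear system) gives (x, y) ≈ (49.1, -50.3).
Distances from that point to each station vs reported:
  A: calculated 10.9 vs reported 32.3 → residual 21.4 km
  B: calculated 125.9 vs reported 126.0 → residual 0.1 km
  C: calculated 93.3 vs reported 93.4 → residual 0.1 km
  D: calculated 110.9 vs reported 111.0 → residual 0.1 km
B, C, D are mutually consistent (residuals ≈ 0); A is off by 21.4 km.

A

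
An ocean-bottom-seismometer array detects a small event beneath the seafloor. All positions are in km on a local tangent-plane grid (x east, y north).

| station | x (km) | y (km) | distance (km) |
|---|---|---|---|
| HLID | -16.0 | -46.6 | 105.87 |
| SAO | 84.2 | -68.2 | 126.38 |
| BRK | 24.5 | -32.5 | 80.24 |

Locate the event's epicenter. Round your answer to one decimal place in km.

(32.9, 47.3)

Circle about each station: (x + 16.0)² + (y + 46.6)² = 105.87²; (x − 84.2)² + (y + 68.2)² = 126.38²; (x − 24.5)² + (y + 32.5)² = 80.24².
Subtracting the HLID equation from the SAO and BRK equations removes the quadratic terms:
200.4 x − 43.2 y = 4549.87
81.0 x + 28.2 y = 3998.94
Solving the 2×2 system: x ≈ 32.9, y ≈ 47.3 km.
Check against HLID (with the unrounded x, y): √((x + 16.0)²+(y + 46.6)²) = 105.87 ≈ 105.87 km. ✓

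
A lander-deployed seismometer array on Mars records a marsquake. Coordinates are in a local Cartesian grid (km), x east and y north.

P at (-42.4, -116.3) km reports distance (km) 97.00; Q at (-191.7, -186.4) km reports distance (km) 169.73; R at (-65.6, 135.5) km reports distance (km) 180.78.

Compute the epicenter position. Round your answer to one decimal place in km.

Circle about each station: (x + 42.4)² + (y + 116.3)² = 97.00²; (x + 191.7)² + (y + 186.4)² = 169.73²; (x + 65.6)² + (y − 135.5)² = 180.78².
Subtracting pairs of circle equations eliminates x²+y² and gives linear equations (the radical axes):
-298.6 x − 140.2 y = 36771.13
-46.4 x + 503.6 y = -15932.25
Solving the 2×2 system: x ≈ -103.8, y ≈ -41.2 km.

-103.8 km east, -41.2 km north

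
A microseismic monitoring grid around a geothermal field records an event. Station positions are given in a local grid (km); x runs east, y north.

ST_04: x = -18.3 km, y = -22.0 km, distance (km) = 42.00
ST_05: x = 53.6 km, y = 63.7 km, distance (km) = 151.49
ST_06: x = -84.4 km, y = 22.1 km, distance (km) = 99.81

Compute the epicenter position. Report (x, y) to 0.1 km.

Circle about each station: (x + 18.3)² + (y + 22.0)² = 42.00²; (x − 53.6)² + (y − 63.7)² = 151.49²; (x + 84.4)² + (y − 22.1)² = 99.81².
Subtracting the ST_04 equation from the ST_05 and ST_06 equations removes the quadratic terms:
143.8 x + 171.4 y = -15073.46
-132.2 x + 88.2 y = -1405.16
Solving the 2×2 system: x ≈ -30.8, y ≈ -62.1 km.

(-30.8, -62.1)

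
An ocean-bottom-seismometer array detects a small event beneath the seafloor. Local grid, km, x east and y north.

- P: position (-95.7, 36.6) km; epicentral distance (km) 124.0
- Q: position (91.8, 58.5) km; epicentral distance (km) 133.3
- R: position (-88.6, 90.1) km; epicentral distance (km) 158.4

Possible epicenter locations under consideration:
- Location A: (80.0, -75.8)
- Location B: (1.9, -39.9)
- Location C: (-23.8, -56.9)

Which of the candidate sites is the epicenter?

Location B

For each candidate, compare |candidate − station| to the reported distance:
Location A: residuals P 84.6, Q 1.5, R 78.1 → max 84.6 km
Location B: residuals P 0.0, Q 0.0, R 0.0 → max 0.0 km
Location C: residuals P 6.1, Q 30.0, R 2.2 → max 30.0 km
Only Location B has all residuals ≈ 0.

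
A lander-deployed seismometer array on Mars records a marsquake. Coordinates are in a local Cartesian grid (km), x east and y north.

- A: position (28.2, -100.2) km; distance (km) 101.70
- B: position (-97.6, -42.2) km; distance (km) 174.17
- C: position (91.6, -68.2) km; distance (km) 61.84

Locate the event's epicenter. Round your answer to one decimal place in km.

Circle about each station: (x − 28.2)² + (y + 100.2)² = 101.70²; (x + 97.6)² + (y + 42.2)² = 174.17²; (x − 91.6)² + (y + 68.2)² = 61.84².
Subtracting pairs of circle equations eliminates x²+y² and gives linear equations (the radical axes):
-251.6 x + 116.0 y = -19520.98
126.8 x + 64.0 y = 8725.22
Solving the 2×2 system: x ≈ 73.4, y ≈ -9.1 km.

x ≈ 73.4 km, y ≈ -9.1 km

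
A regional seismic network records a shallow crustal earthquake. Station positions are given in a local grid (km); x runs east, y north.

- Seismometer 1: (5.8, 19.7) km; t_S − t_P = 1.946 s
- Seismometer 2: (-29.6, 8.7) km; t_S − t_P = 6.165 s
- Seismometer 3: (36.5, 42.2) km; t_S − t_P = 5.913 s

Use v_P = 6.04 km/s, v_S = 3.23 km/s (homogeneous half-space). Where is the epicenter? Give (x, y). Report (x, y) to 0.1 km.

x ≈ 13.2 km, y ≈ 8.4 km

Distance from S−P lag: d = Δt · v_P v_S / (v_P − v_S) = Δt · (6.04·3.23)/(6.04−3.23) ≈ 6.9428·Δt.
So d_Seismometer 1 = 13.51, d_Seismometer 2 = 42.80, d_Seismometer 3 = 41.05 km.
Circle about each station: (x − 5.8)² + (y − 19.7)² = 13.51²; (x + 29.6)² + (y − 8.7)² = 42.80²; (x − 36.5)² + (y − 42.2)² = 41.05².
Subtracting the Seismometer 1 equation from the Seismometer 2 and Seismometer 3 equations removes the quadratic terms:
-70.8 x − 22.0 y = -1119.20
61.4 x + 45.0 y = 1188.78
Solving the 2×2 system: x ≈ 13.2, y ≈ 8.4 km.
Check against Seismometer 1 (with the unrounded x, y): √((x − 5.8)²+(y − 19.7)²) = 13.49 ≈ 13.51 km. ✓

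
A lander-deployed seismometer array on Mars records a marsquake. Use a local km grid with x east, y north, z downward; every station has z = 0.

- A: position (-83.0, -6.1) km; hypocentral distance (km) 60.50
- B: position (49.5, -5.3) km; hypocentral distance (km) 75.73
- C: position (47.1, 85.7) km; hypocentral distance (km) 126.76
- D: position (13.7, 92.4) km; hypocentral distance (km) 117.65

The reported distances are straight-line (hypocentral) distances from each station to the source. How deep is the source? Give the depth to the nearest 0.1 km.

depth ≈ 9.2 km

Each station gives a sphere (x−x_i)² + (y−y_i)² + z² = d_i² (stations at z=0).
Subtracting the A sphere from B and C: z² cancels, leaving linear equations in x and y:
265.0 x + 1.6 y = -6522.65
260.2 x + 183.6 y = -9771.16
Solving: x ≈ -24.502, y ≈ -18.495 km (keep extra digits for the depth step; rounded: -24.5, -18.5).
Then from the A sphere: z² = 60.50² − (x + 83.0)² − (y + 6.1)² with x = -24.502, y = -18.495, so z ≈ 9.198 ≈ 9.2 km.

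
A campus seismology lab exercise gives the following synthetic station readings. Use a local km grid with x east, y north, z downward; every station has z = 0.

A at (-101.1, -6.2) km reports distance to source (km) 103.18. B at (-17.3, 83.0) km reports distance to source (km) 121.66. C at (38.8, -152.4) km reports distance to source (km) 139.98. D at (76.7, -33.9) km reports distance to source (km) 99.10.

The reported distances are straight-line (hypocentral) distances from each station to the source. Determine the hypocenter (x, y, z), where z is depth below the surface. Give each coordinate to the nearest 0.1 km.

(-11.4, -29.8, 45.2)

Each station gives a sphere (x−x_i)² + (y−y_i)² + z² = d_i² (stations at z=0).
Subtracting the A sphere from B and C: z² cancels, leaving linear equations in x and y:
167.6 x + 178.4 y = -7226.40
279.8 x − 292.4 y = 5523.26
Solving: x ≈ -11.399, y ≈ -29.798 km (keep extra digits for the depth step; rounded: -11.4, -29.8).
Then from the A sphere: z² = 103.18² − (x + 101.1)² − (y + 6.2)² with x = -11.399, y = -29.798, so z ≈ 45.199 ≈ 45.2 km.
Check against D (with the unrounded solution): distance 99.10 ≈ 99.10 km. ✓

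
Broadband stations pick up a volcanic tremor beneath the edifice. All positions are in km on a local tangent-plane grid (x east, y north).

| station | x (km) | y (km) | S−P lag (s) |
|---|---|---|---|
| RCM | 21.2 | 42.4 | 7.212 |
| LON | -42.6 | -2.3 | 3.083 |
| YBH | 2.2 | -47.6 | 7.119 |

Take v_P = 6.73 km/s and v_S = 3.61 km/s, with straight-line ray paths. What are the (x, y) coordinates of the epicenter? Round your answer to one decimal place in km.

(-19.3, 3.5)

Distance from S−P lag: d = Δt · v_P v_S / (v_P − v_S) = Δt · (6.73·3.61)/(6.73−3.61) ≈ 7.7870·Δt.
So d_RCM = 56.16, d_LON = 24.01, d_YBH = 55.44 km.
Circle about each station: (x − 21.2)² + (y − 42.4)² = 56.16²; (x + 42.6)² + (y + 2.3)² = 24.01²; (x − 2.2)² + (y + 47.6)² = 55.44².
Subtracting pairs of circle equations eliminates x²+y² and gives linear equations (the radical axes):
-127.6 x − 89.4 y = 2150.32
-38.0 x − 180.0 y = 103.75
Solving the 2×2 system: x ≈ -19.3, y ≈ 3.5 km.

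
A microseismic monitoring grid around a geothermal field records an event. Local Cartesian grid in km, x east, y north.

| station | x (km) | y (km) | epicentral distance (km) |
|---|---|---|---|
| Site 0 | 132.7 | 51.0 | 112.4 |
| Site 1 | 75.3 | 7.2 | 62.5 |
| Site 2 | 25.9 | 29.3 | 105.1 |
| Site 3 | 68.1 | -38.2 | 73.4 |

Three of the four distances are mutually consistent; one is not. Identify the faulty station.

Site 3

Solve using three stations at a time. Using Site 0, Site 1, Site 2 (subtract circle equations pairwise → linear system) gives (x, y) ≈ (90.9, -53.3).
Distances from that point to each station vs reported:
  Site 0: calculated 112.4 vs reported 112.4 → residual 0.0 km
  Site 1: calculated 62.5 vs reported 62.5 → residual 0.0 km
  Site 2: calculated 105.1 vs reported 105.1 → residual 0.0 km
  Site 3: calculated 27.3 vs reported 73.4 → residual 46.1 km
Site 0, Site 1, Site 2 are mutually consistent (residuals ≈ 0); Site 3 is off by 46.1 km.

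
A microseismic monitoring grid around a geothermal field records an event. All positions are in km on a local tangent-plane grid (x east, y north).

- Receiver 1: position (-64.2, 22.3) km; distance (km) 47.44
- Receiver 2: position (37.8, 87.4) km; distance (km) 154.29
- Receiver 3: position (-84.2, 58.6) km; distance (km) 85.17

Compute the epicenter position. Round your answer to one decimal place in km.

Circle about each station: (x + 64.2)² + (y − 22.3)² = 47.44²; (x − 37.8)² + (y − 87.4)² = 154.29²; (x + 84.2)² + (y − 58.6)² = 85.17².
Subtracting pairs of circle equations eliminates x²+y² and gives linear equations (the radical axes):
204.0 x + 130.2 y = -17106.18
-40.0 x + 72.6 y = 901.29
Solving the 2×2 system: x ≈ -67.9, y ≈ -25.0 km.

(-67.9, -25.0)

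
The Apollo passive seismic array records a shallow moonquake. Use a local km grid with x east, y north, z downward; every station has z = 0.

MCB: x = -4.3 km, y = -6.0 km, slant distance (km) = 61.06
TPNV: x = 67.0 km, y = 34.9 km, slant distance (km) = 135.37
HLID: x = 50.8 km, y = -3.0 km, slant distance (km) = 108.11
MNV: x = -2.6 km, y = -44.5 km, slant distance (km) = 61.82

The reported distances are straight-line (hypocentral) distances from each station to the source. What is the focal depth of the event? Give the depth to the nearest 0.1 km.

depth ≈ 37.9 km

Each station gives a sphere (x−x_i)² + (y−y_i)² + z² = d_i² (stations at z=0).
Subtracting the MCB sphere from TPNV and HLID: z² cancels, leaving linear equations in x and y:
142.6 x + 81.8 y = -8944.19
110.2 x + 6.0 y = -5424.30
Solving: x ≈ -47.807, y ≈ -26.002 km (keep extra digits for the depth step; rounded: -47.8, -26.0).
Then from the MCB sphere: z² = 61.06² − (x + 4.3)² − (y + 6.0)² with x = -47.807, y = -26.002, so z ≈ 37.886 ≈ 37.9 km.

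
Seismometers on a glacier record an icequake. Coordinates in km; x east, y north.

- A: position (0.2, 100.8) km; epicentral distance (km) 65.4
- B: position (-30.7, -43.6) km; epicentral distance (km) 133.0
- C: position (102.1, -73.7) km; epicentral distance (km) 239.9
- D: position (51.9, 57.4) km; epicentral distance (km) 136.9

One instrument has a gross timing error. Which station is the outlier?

Solve using three stations at a time. Using B, C, D (subtract circle equations pairwise → linear system) gives (x, y) ≈ (-83.3, 78.5).
Distances from that point to each station vs reported:
  A: calculated 86.4 vs reported 65.4 → residual 21.0 km
  B: calculated 132.9 vs reported 133.0 → residual 0.1 km
  C: calculated 239.9 vs reported 239.9 → residual 0.0 km
  D: calculated 136.8 vs reported 136.9 → residual 0.1 km
B, C, D are mutually consistent (residuals ≈ 0); A is off by 21.0 km.

A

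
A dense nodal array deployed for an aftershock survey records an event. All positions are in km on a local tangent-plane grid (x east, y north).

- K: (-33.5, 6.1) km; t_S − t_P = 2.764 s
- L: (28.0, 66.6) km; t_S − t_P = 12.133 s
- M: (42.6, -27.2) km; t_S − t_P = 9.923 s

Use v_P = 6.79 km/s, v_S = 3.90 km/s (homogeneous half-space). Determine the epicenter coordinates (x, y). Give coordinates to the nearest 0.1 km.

-47.5 km east, -15.0 km north

Distance from S−P lag: d = Δt · v_P v_S / (v_P − v_S) = Δt · (6.79·3.90)/(6.79−3.90) ≈ 9.1630·Δt.
So d_K = 25.33, d_L = 111.17, d_M = 90.92 km.
Circle about each station: (x + 33.5)² + (y − 6.1)² = 25.33²; (x − 28.0)² + (y − 66.6)² = 111.17²; (x − 42.6)² + (y + 27.2)² = 90.92².
Subtracting the K equation from the L and M equations removes the quadratic terms:
123.0 x + 121.0 y = -7657.06
152.2 x − 66.6 y = -6229.70
Solving the 2×2 system: x ≈ -47.5, y ≈ -15.0 km.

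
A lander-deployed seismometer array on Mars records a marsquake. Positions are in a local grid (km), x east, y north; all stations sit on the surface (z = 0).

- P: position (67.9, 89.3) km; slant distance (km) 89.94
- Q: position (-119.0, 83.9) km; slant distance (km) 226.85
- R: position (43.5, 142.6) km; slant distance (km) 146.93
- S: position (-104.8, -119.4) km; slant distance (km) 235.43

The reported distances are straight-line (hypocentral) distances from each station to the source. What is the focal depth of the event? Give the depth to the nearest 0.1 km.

depth ≈ 24.1 km

Each station gives a sphere (x−x_i)² + (y−y_i)² + z² = d_i² (stations at z=0).
Subtracting the P sphere from Q and R: z² cancels, leaving linear equations in x and y:
-373.8 x − 10.8 y = -34756.41
-48.8 x + 106.6 y = -3857.11
Solving: x ≈ 92.799, y ≈ 6.299 km (keep extra digits for the depth step; rounded: 92.8, 6.3).
Then from the P sphere: z² = 89.94² − (x − 67.9)² − (y − 89.3)² with x = 92.799, y = 6.299, so z ≈ 24.085 ≈ 24.1 km.
Check against S (with the unrounded solution): distance 235.43 ≈ 235.43 km. ✓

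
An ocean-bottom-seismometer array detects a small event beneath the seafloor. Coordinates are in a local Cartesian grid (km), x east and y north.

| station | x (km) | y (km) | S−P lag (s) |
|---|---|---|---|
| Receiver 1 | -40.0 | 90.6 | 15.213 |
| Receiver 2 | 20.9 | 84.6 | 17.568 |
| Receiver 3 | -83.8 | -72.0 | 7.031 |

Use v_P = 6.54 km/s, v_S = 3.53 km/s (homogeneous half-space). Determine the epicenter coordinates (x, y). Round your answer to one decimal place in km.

(-57.9, -24.7)

Distance from S−P lag: d = Δt · v_P v_S / (v_P − v_S) = Δt · (6.54·3.53)/(6.54−3.53) ≈ 7.6698·Δt.
So d_Receiver 1 = 116.68, d_Receiver 2 = 134.74, d_Receiver 3 = 53.93 km.
Circle about each station: (x + 40.0)² + (y − 90.6)² = 116.68²; (x − 20.9)² + (y − 84.6)² = 134.74²; (x + 83.8)² + (y + 72.0)² = 53.93².
Subtracting the Receiver 1 equation from the Receiver 2 and Receiver 3 equations removes the quadratic terms:
121.8 x − 12.0 y = -6755.04
-87.6 x − 325.2 y = 13103.86
Solving the 2×2 system: x ≈ -57.9, y ≈ -24.7 km.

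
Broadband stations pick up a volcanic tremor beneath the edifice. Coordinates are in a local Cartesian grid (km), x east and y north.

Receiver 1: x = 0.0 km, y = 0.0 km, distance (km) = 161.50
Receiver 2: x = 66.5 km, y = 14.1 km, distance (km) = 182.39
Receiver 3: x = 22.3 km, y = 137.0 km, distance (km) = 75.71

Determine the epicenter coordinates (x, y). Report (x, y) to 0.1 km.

Circle about each station: x² + y² = 161.50²; (x − 66.5)² + (y − 14.1)² = 182.39²; (x − 22.3)² + (y − 137.0)² = 75.71².
Subtracting pairs of circle equations eliminates x²+y² and gives linear equations (the radical axes):
133.0 x + 28.2 y = -2562.80
44.6 x + 274.0 y = 39616.54
Solving the 2×2 system: x ≈ -51.7, y ≈ 153.0 km.
Check against Receiver 1 (with the unrounded x, y): √(x²+y²) = 161.51 ≈ 161.50 km. ✓

-51.7 km east, 153.0 km north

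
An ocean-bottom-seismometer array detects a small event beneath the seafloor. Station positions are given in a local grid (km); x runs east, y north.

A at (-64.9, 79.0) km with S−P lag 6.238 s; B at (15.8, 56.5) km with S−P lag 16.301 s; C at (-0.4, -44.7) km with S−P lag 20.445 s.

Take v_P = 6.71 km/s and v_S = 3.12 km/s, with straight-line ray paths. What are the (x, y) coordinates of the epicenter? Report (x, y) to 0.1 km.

Distance from S−P lag: d = Δt · v_P v_S / (v_P − v_S) = Δt · (6.71·3.12)/(6.71−3.12) ≈ 5.8315·Δt.
So d_A = 36.38, d_B = 95.06, d_C = 119.23 km.
Circle about each station: (x + 64.9)² + (y − 79.0)² = 36.38²; (x − 15.8)² + (y − 56.5)² = 95.06²; (x + 0.4)² + (y + 44.7)² = 119.23².
Subtracting the A equation from the B and C equations removes the quadratic terms:
161.4 x − 45.0 y = -14724.02
129.0 x − 247.4 y = -21347.05
Solving the 2×2 system: x ≈ -78.6, y ≈ 45.3 km.

-78.6 km east, 45.3 km north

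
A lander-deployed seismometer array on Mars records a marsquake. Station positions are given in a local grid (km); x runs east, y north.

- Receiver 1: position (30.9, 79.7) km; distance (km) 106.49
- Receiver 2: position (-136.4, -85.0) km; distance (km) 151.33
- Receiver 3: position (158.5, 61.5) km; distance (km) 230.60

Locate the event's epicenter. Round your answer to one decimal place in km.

(-71.9, 51.9)

Circle about each station: (x − 30.9)² + (y − 79.7)² = 106.49²; (x + 136.4)² + (y + 85.0)² = 151.33²; (x − 158.5)² + (y − 61.5)² = 230.60².
Subtracting pairs of circle equations eliminates x²+y² and gives linear equations (the radical axes):
-334.6 x − 329.4 y = 6962.41
255.2 x − 36.4 y = -20238.64
Solving the 2×2 system: x ≈ -71.9, y ≈ 51.9 km.
Check against Receiver 1 (with the unrounded x, y): √((x − 30.9)²+(y − 79.7)²) = 106.49 ≈ 106.49 km. ✓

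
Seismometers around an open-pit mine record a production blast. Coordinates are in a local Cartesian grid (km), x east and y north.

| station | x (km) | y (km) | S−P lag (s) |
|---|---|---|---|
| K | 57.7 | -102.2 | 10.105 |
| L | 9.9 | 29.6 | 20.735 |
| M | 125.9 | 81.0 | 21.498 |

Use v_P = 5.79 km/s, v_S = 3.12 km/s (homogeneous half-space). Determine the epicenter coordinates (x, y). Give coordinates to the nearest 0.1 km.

Distance from S−P lag: d = Δt · v_P v_S / (v_P − v_S) = Δt · (5.79·3.12)/(5.79−3.12) ≈ 6.7658·Δt.
So d_K = 68.37, d_L = 140.29, d_M = 145.45 km.
Circle about each station: (x − 57.7)² + (y + 102.2)² = 68.37²; (x − 9.9)² + (y − 29.6)² = 140.29²; (x − 125.9)² + (y − 81.0)² = 145.45².
Subtracting pairs of circle equations eliminates x²+y² and gives linear equations (the radical axes):
-95.6 x + 263.6 y = -27806.79
136.4 x + 366.4 y = -7843.57
Solving the 2×2 system: x ≈ 114.4, y ≈ -64.0 km.

(114.4, -64.0)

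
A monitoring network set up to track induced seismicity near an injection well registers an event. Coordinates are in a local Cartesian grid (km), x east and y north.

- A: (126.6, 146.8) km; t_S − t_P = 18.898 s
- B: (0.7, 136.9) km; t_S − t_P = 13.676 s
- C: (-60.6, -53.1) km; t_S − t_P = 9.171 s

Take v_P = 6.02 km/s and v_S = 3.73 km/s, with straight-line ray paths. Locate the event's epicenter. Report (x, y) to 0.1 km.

Distance from S−P lag: d = Δt · v_P v_S / (v_P − v_S) = Δt · (6.02·3.73)/(6.02−3.73) ≈ 9.8055·Δt.
So d_A = 185.30, d_B = 134.10, d_C = 89.93 km.
Circle about each station: (x − 126.6)² + (y − 146.8)² = 185.30²; (x − 0.7)² + (y − 136.9)² = 134.10²; (x + 60.6)² + (y + 53.1)² = 89.93².
Subtracting the A equation from the B and C equations removes the quadratic terms:
-251.8 x − 19.8 y = -2482.42
-374.4 x − 399.8 y = -4837.14
Solving the 2×2 system: x ≈ 9.6, y ≈ 3.1 km.

(9.6, 3.1)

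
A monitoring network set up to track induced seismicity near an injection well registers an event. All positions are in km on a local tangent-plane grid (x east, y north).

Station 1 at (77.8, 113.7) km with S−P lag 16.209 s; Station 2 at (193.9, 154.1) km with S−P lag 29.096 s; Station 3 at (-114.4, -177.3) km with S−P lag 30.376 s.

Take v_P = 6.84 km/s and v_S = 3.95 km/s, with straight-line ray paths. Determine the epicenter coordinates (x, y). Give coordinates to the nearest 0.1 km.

x ≈ -73.4 km, y ≈ 103.7 km

Distance from S−P lag: d = Δt · v_P v_S / (v_P − v_S) = Δt · (6.84·3.95)/(6.84−3.95) ≈ 9.3488·Δt.
So d_Station 1 = 151.53, d_Station 2 = 272.01, d_Station 3 = 283.98 km.
Circle about each station: (x − 77.8)² + (y − 113.7)² = 151.53²; (x − 193.9)² + (y − 154.1)² = 272.01²; (x + 114.4)² + (y + 177.3)² = 283.98².
Subtracting pairs of circle equations eliminates x²+y² and gives linear equations (the radical axes):
232.2 x + 80.8 y = -8664.61
-384.4 x − 582.0 y = -32141.18
Solving the 2×2 system: x ≈ -73.4, y ≈ 103.7 km.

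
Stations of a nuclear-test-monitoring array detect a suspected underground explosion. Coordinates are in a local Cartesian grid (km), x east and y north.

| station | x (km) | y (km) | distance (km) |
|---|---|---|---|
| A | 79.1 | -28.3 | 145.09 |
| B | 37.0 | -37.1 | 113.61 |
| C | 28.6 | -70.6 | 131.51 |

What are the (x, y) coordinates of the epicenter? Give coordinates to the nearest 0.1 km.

(-52.4, 33.0)

Circle about each station: (x − 79.1)² + (y + 28.3)² = 145.09²; (x − 37.0)² + (y + 37.1)² = 113.61²; (x − 28.6)² + (y + 70.6)² = 131.51².
Subtracting pairs of circle equations eliminates x²+y² and gives linear equations (the radical axes):
-84.2 x − 17.6 y = 3831.59
-101.0 x − 84.6 y = 2500.85
Solving the 2×2 system: x ≈ -52.4, y ≈ 33.0 km.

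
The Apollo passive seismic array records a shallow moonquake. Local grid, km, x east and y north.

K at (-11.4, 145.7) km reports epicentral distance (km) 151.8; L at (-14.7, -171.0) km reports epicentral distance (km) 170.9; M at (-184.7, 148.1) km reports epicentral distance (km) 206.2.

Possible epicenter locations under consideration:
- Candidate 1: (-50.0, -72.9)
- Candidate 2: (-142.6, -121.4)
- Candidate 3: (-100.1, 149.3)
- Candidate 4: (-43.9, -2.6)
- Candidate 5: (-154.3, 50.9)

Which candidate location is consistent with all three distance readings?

For each candidate, compare |candidate − station| to the reported distance:
Candidate 1: residuals K 70.2, L 66.6, M 52.6 → max 70.2 km
Candidate 2: residuals K 145.8, L 33.7, M 66.6 → max 145.8 km
Candidate 3: residuals K 63.0, L 160.6, M 121.6 → max 160.6 km
Candidate 4: residuals K 0.0, L 0.0, M 0.0 → max 0.0 km
Candidate 5: residuals K 19.7, L 91.3, M 104.4 → max 104.4 km
Only Candidate 4 has all residuals ≈ 0.

Candidate 4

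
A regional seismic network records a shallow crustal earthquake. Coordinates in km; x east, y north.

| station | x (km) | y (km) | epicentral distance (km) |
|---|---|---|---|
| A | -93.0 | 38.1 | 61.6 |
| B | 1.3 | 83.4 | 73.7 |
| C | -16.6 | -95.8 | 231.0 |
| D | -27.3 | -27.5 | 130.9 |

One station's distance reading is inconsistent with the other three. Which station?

C

Solve using three stations at a time. Using A, B, D (subtract circle equations pairwise → linear system) gives (x, y) ≈ (-71.3, 95.8).
Distances from that point to each station vs reported:
  A: calculated 61.6 vs reported 61.6 → residual 0.0 km
  B: calculated 73.7 vs reported 73.7 → residual 0.0 km
  C: calculated 199.2 vs reported 231.0 → residual 31.8 km
  D: calculated 130.9 vs reported 130.9 → residual 0.0 km
A, B, D are mutually consistent (residuals ≈ 0); C is off by 31.8 km.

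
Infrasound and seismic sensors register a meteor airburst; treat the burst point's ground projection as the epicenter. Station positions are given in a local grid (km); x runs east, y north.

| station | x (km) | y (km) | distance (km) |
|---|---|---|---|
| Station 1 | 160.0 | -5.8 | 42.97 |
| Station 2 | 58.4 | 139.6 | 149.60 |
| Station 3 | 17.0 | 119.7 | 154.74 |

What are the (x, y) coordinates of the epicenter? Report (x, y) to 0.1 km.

Circle about each station: (x − 160.0)² + (y + 5.8)² = 42.97²; (x − 58.4)² + (y − 139.6)² = 149.60²; (x − 17.0)² + (y − 119.7)² = 154.74².
Subtracting pairs of circle equations eliminates x²+y² and gives linear equations (the radical axes):
-203.2 x + 290.8 y = -23268.66
-286.0 x + 251.0 y = -33114.60
Solving the 2×2 system: x ≈ 117.8, y ≈ 2.3 km.

117.8 km east, 2.3 km north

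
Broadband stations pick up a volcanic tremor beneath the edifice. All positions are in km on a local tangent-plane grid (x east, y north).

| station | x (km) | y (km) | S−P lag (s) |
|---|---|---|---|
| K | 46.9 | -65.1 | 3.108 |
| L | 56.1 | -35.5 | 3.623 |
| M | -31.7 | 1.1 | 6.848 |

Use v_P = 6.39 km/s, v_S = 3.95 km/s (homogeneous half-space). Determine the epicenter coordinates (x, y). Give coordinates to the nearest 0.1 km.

x ≈ 20.4 km, y ≈ -46.9 km

Distance from S−P lag: d = Δt · v_P v_S / (v_P − v_S) = Δt · (6.39·3.95)/(6.39−3.95) ≈ 10.3445·Δt.
So d_K = 32.15, d_L = 37.48, d_M = 70.84 km.
Circle about each station: (x − 46.9)² + (y + 65.1)² = 32.15²; (x − 56.1)² + (y + 35.5)² = 37.48²; (x + 31.7)² + (y − 1.1)² = 70.84².
Subtracting pairs of circle equations eliminates x²+y² and gives linear equations (the radical axes):
18.4 x + 59.2 y = -2401.29
-157.2 x + 132.4 y = -9416.20
Solving the 2×2 system: x ≈ 20.4, y ≈ -46.9 km.
Check against K (with the unrounded x, y): √((x − 46.9)²+(y + 65.1)²) = 32.15 ≈ 32.15 km. ✓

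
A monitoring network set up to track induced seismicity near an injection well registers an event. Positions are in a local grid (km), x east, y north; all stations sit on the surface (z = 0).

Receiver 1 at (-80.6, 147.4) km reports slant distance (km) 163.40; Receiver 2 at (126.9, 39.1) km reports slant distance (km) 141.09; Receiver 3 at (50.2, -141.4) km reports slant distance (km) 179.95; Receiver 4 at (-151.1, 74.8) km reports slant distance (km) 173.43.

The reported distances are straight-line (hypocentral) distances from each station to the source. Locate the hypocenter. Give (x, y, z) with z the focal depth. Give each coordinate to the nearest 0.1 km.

x ≈ 1.5 km, y ≈ 20.4 km, depth ≈ 61.9 km

Each station gives a sphere (x−x_i)² + (y−y_i)² + z² = d_i² (stations at z=0).
Subtracting the Receiver 1 sphere from Receiver 2 and Receiver 3: z² cancels, leaving linear equations in x and y:
415.0 x − 216.6 y = -3797.53
261.6 x − 577.6 y = -11391.56
Solving: x ≈ 1.497, y ≈ 20.400 km (keep extra digits for the depth step; rounded: 1.5, 20.4).
Then from the Receiver 1 sphere: z² = 163.40² − (x + 80.6)² − (y − 147.4)² with x = 1.497, y = 20.400, so z ≈ 61.892 ≈ 61.9 km.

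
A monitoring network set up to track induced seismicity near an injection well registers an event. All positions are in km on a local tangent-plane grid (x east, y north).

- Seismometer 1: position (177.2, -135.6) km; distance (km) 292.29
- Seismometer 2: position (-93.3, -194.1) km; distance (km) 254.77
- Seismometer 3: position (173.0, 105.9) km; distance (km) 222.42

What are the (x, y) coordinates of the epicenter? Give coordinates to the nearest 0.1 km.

Circle about each station: (x − 177.2)² + (y + 135.6)² = 292.29²; (x + 93.3)² + (y + 194.1)² = 254.77²; (x − 173.0)² + (y − 105.9)² = 222.42².
Subtracting pairs of circle equations eliminates x²+y² and gives linear equations (the radical axes):
-541.0 x − 117.0 y = 17118.19
-8.4 x + 483.0 y = 27319.40
Solving the 2×2 system: x ≈ -43.7, y ≈ 55.8 km.

(-43.7, 55.8)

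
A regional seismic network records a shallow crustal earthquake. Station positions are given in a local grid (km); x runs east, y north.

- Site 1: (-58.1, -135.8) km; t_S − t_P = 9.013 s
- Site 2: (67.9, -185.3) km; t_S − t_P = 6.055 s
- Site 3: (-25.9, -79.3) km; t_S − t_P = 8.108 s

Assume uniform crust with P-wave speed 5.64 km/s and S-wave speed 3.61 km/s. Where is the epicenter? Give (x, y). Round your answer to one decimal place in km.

32.3 km east, -136.1 km north

Distance from S−P lag: d = Δt · v_P v_S / (v_P − v_S) = Δt · (5.64·3.61)/(5.64−3.61) ≈ 10.0298·Δt.
So d_Site 1 = 90.40, d_Site 2 = 60.73, d_Site 3 = 81.32 km.
Circle about each station: (x + 58.1)² + (y + 135.8)² = 90.40²; (x − 67.9)² + (y + 185.3)² = 60.73²; (x + 25.9)² + (y + 79.3)² = 81.32².
Subtracting the Site 1 equation from the Site 2 and Site 3 equations removes the quadratic terms:
252.0 x − 99.0 y = 21613.28
64.4 x + 113.0 y = -13298.73
Solving the 2×2 system: x ≈ 32.3, y ≈ -136.1 km.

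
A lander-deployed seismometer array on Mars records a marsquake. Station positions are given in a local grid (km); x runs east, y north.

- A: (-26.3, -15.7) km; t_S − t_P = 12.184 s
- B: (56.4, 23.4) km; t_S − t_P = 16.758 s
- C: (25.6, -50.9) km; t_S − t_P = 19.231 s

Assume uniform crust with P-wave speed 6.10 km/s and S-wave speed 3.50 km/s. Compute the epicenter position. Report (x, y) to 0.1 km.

x ≈ -71.8 km, y ≈ 73.4 km

Distance from S−P lag: d = Δt · v_P v_S / (v_P − v_S) = Δt · (6.10·3.50)/(6.10−3.50) ≈ 8.2115·Δt.
So d_A = 100.05, d_B = 137.61, d_C = 157.92 km.
Circle about each station: (x + 26.3)² + (y + 15.7)² = 100.05²; (x − 56.4)² + (y − 23.4)² = 137.61²; (x − 25.6)² + (y + 50.9)² = 157.92².
Subtracting pairs of circle equations eliminates x²+y² and gives linear equations (the radical axes):
165.4 x + 78.2 y = -6136.17
103.8 x − 70.4 y = -12620.73
Solving the 2×2 system: x ≈ -71.8, y ≈ 73.4 km.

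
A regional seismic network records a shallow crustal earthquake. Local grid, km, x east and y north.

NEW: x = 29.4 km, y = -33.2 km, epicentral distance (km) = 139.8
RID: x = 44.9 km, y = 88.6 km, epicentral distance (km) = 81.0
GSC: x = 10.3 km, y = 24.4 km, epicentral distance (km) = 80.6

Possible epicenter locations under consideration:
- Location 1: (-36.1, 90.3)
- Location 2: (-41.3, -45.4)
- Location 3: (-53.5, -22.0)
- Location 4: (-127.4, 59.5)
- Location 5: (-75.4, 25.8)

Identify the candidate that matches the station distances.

Location 1

For each candidate, compare |candidate − station| to the reported distance:
Location 1: residuals NEW 0.0, RID 0.0, GSC 0.0 → max 0.0 km
Location 2: residuals NEW 68.1, RID 78.3, GSC 6.2 → max 78.3 km
Location 3: residuals NEW 56.1, RID 67.0, GSC 1.7 → max 67.0 km
Location 4: residuals NEW 42.4, RID 93.7, GSC 61.5 → max 93.7 km
Location 5: residuals NEW 19.5, RID 54.7, GSC 5.1 → max 54.7 km
Only Location 1 has all residuals ≈ 0.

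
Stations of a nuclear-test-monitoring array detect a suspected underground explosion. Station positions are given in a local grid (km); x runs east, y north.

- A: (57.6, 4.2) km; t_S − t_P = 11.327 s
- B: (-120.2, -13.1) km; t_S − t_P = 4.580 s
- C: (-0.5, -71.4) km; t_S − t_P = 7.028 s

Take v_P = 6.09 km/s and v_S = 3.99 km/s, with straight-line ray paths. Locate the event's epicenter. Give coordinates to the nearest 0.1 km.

Distance from S−P lag: d = Δt · v_P v_S / (v_P − v_S) = Δt · (6.09·3.99)/(6.09−3.99) ≈ 11.5710·Δt.
So d_A = 131.06, d_B = 53.00, d_C = 81.32 km.
Circle about each station: (x − 57.6)² + (y − 4.2)² = 131.06²; (x + 120.2)² + (y + 13.1)² = 53.00²; (x + 0.5)² + (y + 71.4)² = 81.32².
Subtracting pairs of circle equations eliminates x²+y² and gives linear equations (the radical axes):
-355.6 x − 34.6 y = 25651.97
-116.2 x − 151.2 y = 12326.59
Solving the 2×2 system: x ≈ -69.4, y ≈ -28.2 km.
Check against A (with the unrounded x, y): √((x − 57.6)²+(y − 4.2)²) = 131.06 ≈ 131.06 km. ✓

x ≈ -69.4 km, y ≈ -28.2 km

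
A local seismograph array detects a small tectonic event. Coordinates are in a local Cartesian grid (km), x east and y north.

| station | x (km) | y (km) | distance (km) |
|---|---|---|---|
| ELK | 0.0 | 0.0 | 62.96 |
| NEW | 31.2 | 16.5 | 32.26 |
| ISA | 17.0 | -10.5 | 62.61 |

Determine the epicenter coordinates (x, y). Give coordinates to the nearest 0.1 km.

x ≈ 42.0 km, y ≈ 46.9 km

Circle about each station: x² + y² = 62.96²; (x − 31.2)² + (y − 16.5)² = 32.26²; (x − 17.0)² + (y + 10.5)² = 62.61².
Subtracting the ELK equation from the NEW and ISA equations removes the quadratic terms:
62.4 x + 33.0 y = 4168.94
34.0 x − 21.0 y = 443.20
Solving the 2×2 system: x ≈ 42.0, y ≈ 46.9 km.
Check against ELK (with the unrounded x, y): √(x²+y²) = 62.96 ≈ 62.96 km. ✓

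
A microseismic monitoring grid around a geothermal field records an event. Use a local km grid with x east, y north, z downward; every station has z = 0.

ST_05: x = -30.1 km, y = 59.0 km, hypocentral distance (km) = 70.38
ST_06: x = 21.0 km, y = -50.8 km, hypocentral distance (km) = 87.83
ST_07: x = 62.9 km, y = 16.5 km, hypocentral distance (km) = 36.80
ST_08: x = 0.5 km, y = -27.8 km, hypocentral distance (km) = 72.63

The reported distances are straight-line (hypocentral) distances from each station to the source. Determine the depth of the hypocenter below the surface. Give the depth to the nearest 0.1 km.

Each station gives a sphere (x−x_i)² + (y−y_i)² + z² = d_i² (stations at z=0).
Subtracting the ST_05 sphere from ST_06 and ST_07: z² cancels, leaving linear equations in x and y:
102.2 x − 219.6 y = -4126.13
186.0 x − 85.0 y = 3440.75
Solving: x ≈ 34.402, y ≈ 34.800 km (keep extra digits for the depth step; rounded: 34.4, 34.8).
Then from the ST_05 sphere: z² = 70.38² − (x + 30.1)² − (y − 59.0)² with x = 34.402, y = 34.800, so z ≈ 14.394 ≈ 14.4 km.

depth ≈ 14.4 km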